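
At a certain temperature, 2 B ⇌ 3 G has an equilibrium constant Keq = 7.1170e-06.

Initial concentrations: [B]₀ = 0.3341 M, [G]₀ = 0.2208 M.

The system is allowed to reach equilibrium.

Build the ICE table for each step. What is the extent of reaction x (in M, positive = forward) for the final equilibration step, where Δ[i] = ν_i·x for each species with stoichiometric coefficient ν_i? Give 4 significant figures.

x = -0.0697 M

Q₀ = 0.09644 vs Keq = 7.1170e-06 ⇒ Q>K, reverse
Step 1:
                    B           G
  I            0.3341      0.2208
  C            0.1394     -0.2091
  E            0.4735     0.01169
  solve Keq expr → x = -0.0697; check Q = 7.1170e-06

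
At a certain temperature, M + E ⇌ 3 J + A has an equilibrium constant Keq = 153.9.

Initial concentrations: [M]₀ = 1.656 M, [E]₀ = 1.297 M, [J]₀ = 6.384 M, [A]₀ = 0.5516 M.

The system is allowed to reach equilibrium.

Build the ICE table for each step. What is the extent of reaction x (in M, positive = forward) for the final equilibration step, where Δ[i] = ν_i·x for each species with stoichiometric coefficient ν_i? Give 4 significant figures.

Q₀ = 66.82 vs Keq = 153.9 ⇒ Q<K, forward
Step 1:
                  M         E         J         A
  I           1.656     1.297     6.384    0.5516
  C         -0.1904   -0.1904    0.5711    0.1904
  E           1.466     1.107     6.955     0.742
  solve Keq expr → x = 0.1904; check Q = 153.9

x = 0.1904 M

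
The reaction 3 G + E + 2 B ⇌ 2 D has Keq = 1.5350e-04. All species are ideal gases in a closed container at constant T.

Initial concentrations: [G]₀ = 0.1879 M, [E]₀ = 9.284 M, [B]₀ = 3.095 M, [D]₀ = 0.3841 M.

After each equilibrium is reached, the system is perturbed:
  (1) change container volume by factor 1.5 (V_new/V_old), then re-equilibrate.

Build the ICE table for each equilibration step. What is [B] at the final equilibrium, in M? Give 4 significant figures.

[B]_eq = 2.296 M

Q₀ = 0.2501 vs Keq = 1.5350e-04 ⇒ Q>K, reverse
Step 1:
                  G         E         B         D
  I          0.1879     9.284     3.095    0.3841
  C          0.4718    0.1573    0.3145   -0.3145
  E          0.6597     9.441      3.41   0.06955
  solve Keq expr → x = -0.1573; check Q = 1.5350e-04
Then change container volume by factor 1.5 (V_new/V_old).
Step 2:
                  G         E         B         D
  I          0.4398     6.294     2.273   0.04637
  C         0.03454   0.01151   0.02303  -0.02303
  E          0.4744     6.306     2.296   0.02334
  solve Keq expr → x = -0.01151; check Q = 1.5350e-04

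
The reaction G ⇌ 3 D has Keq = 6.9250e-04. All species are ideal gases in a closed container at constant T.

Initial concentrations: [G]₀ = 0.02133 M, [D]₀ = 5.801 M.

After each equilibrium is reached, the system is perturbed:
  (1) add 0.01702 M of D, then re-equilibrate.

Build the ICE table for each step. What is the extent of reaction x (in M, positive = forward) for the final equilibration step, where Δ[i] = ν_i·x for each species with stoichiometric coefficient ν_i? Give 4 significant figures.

x = -0.005637 M

Q₀ = 9152 vs Keq = 6.9250e-04 ⇒ Q>K, reverse
Step 1:
                   G          D
  I          0.02133      5.801
  C            1.897     -5.691
  E            1.918     0.1099
  solve Keq expr → x = -1.897; check Q = 6.9250e-04
Then add 0.01702 M of D.
Step 2:
                   G          D
  I            1.918     0.1269
  C         0.005637   -0.01691
  E            1.924       0.11
  solve Keq expr → x = -0.005637; check Q = 6.9250e-04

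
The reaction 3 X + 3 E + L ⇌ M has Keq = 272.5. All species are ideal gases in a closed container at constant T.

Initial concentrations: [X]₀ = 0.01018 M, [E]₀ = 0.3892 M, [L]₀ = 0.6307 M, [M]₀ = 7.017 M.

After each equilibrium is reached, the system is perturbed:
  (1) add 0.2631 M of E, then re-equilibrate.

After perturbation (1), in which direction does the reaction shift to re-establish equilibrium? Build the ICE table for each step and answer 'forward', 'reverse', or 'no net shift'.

Q₀ = 1.7888e+08 vs Keq = 272.5 ⇒ Q>K, reverse
Step 1:
                    X           E           L           M
  init        0.01018      0.3892      0.6307       7.017
  Δ            0.3978      0.3978      0.1326     -0.1326
  eq            0.408       0.787      0.7633       6.884
  solve Keq expr → x = -0.1326; check Q = 272.5
Then add 0.2631 M of E.
Step 2:
                    X           E           L           M
  init          0.408        1.05      0.7633       6.884
  Δ          -0.07473    -0.07473    -0.02491     0.02491
  eq           0.3332      0.9754      0.7384       6.909
  solve Keq expr → x = 0.02491; check Q = 272.5

Direction: forward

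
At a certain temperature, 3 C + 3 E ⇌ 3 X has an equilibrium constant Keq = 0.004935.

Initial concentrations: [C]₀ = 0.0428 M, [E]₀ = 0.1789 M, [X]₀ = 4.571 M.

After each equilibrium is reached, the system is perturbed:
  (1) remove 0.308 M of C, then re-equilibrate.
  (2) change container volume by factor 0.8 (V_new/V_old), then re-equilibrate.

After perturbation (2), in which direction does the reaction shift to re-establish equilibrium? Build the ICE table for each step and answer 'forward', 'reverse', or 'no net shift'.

Q₀ = 2.1275e+08 vs Keq = 0.004935 ⇒ Q>K, reverse
Step 1:
                    C           E           X
  Initial      0.0428      0.1789       4.571
  Change        2.963       2.963      -2.963
  Equil         3.006       3.142       1.608
  solve Keq expr → x = -0.9877; check Q = 0.004935
Then remove 0.308 M of C.
Step 2:
                    C           E           X
  Initial       2.698       3.142       1.608
  Change      0.08204     0.08204    -0.08204
  Equil          2.78       3.224       1.526
  solve Keq expr → x = -0.02735; check Q = 0.004935
Then change container volume by factor 0.8 (V_new/V_old).
Step 3:
                    C           E           X
  Initial       3.475        4.03       1.907
  Change      -0.2127     -0.2127      0.2127
  Equil         3.262       3.817        2.12
  solve Keq expr → x = 0.07091; check Q = 0.004935

Direction: forward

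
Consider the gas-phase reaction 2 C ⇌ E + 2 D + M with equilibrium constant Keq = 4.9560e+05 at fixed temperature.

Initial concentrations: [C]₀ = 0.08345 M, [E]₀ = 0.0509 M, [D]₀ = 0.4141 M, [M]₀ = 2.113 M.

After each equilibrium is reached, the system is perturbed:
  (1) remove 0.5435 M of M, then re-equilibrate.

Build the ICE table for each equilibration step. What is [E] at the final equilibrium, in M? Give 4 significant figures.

[E]_eq = 0.09249 M

Q₀ = 2.648 vs Keq = 4.9560e+05 ⇒ Q<K, forward
Step 1:
                   C          E          D          M
  I          0.08345     0.0509     0.4141      2.113
  C         -0.08313    0.04157    0.08313    0.04157
  E       3.1526e-04    0.09247     0.4972      2.155
  solve Keq expr → x = 0.04157; check Q = 4.9560e+05
Then remove 0.5435 M of M.
Step 2:
                   C          E          D          M
  I       3.1526e-04    0.09247     0.4972      1.611
  C       -4.2591e-05 2.1296e-05 4.2591e-05 2.1296e-05
  E       2.7267e-04    0.09249     0.4973      1.611
  solve Keq expr → x = 2.1296e-05; check Q = 4.9560e+05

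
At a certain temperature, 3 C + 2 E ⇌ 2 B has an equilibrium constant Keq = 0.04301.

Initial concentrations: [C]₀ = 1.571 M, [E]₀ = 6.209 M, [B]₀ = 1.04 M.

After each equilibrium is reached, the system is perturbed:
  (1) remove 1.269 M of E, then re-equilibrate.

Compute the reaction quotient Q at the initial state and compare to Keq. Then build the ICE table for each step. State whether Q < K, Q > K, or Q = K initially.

Q₀ = 0.007236 vs Keq = 0.04301 ⇒ Q<K, forward
Step 1:
                  C         E         B
  Initial     1.571     6.209      1.04
  Change    -0.4916   -0.3278    0.3278
  Equil       1.079     5.881     1.368
  solve Keq expr → x = 0.1639; check Q = 0.04301
Then remove 1.269 M of E.
Step 2:
                  C         E         B
  Initial     1.079     4.612     1.368
  Change     0.1239    0.0826   -0.0826
  Equil       1.203     4.695     1.285
  solve Keq expr → x = -0.0413; check Q = 0.04301

Q₀ = 0.007236; Q < K (proceeds forward)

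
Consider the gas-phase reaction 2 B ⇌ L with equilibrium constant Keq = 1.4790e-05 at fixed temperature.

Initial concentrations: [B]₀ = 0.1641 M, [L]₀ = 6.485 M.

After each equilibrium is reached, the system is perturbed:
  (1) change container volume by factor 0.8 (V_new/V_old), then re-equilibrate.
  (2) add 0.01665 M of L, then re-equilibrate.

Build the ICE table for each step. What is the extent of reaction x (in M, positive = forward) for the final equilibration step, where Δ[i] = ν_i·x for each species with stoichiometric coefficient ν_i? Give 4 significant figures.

Q₀ = 240.8 vs Keq = 1.4790e-05 ⇒ Q>K, reverse
Step 1:
                   B          L
  Initial     0.1641      6.485
  Change       12.96     -6.482
  Equil        13.13   0.002549
  solve Keq expr → x = -6.482; check Q = 1.4790e-05
Then change container volume by factor 0.8 (V_new/V_old).
Step 2:
                   B          L
  Initial      16.41   0.003187
  Change   -0.001592 7.9590e-04
  Equil        16.41   0.003983
  solve Keq expr → x = 7.9590e-04; check Q = 1.4790e-05
Then add 0.01665 M of L.
Step 3:
                   B          L
  Initial      16.41    0.02063
  Change     0.03327   -0.01663
  Equil        16.44   0.003999
  solve Keq expr → x = -0.01663; check Q = 1.4790e-05

x = -0.01663 M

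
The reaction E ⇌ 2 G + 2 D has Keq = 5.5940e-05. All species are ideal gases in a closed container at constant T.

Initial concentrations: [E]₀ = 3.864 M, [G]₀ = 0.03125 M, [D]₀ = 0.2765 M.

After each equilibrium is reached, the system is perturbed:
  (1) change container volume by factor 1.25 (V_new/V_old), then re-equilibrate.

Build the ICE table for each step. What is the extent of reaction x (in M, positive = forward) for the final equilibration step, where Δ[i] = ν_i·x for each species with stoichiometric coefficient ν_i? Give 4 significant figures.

Q₀ = 1.9322e-05 vs Keq = 5.5940e-05 ⇒ Q<K, forward
Step 1:
                  E         G         D
  I           3.864   0.03125    0.2765
  C       -0.009262   0.01852   0.01852
  E           3.855   0.04977     0.295
  solve Keq expr → x = 0.009262; check Q = 5.5940e-05
Then change container volume by factor 1.25 (V_new/V_old).
Step 2:
                  E         G         D
  I           3.084   0.03982     0.236
  C       -0.006446   0.01289   0.01289
  E           3.077   0.05271    0.2489
  solve Keq expr → x = 0.006446; check Q = 5.5940e-05

x = 0.006446 M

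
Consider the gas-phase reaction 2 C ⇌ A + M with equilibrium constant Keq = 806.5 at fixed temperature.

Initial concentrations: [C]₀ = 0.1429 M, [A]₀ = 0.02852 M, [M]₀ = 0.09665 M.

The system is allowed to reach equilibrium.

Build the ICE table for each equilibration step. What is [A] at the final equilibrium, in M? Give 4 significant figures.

Q₀ = 0.135 vs Keq = 806.5 ⇒ Q<K, forward
Step 1:
                   C          A          M
  init        0.1429    0.02852    0.09665
  Δ          -0.1384    0.06921    0.06921
  eq        0.004483    0.09773     0.1659
  solve Keq expr → x = 0.06921; check Q = 806.5

[A]_eq = 0.09773 M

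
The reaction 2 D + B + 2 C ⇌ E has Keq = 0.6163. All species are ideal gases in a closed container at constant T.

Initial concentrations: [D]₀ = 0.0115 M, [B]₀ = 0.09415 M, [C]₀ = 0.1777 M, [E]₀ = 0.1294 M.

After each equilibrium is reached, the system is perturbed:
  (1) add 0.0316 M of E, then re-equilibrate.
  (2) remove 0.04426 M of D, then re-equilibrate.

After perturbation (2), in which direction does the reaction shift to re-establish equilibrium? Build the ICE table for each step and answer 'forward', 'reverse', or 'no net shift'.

Direction: reverse

Q₀ = 3.2911e+05 vs Keq = 0.6163 ⇒ Q>K, reverse
Step 1:
                   D          B          C          E
  I           0.0115    0.09415     0.1777     0.1294
  C           0.2552     0.1276     0.2552    -0.1276
  E           0.2667     0.2217     0.4329   0.001821
  solve Keq expr → x = -0.1276; check Q = 0.6163
Then add 0.0316 M of E.
Step 2:
                   D          B          C          E
  I           0.2667     0.2217     0.4329    0.03342
  C          0.05891    0.02945    0.05891   -0.02945
  E           0.3256     0.2512     0.4918   0.003968
  solve Keq expr → x = -0.02945; check Q = 0.6163
Then remove 0.04426 M of D.
Step 3:
                   D          B          C          E
  I           0.2813     0.2512     0.4918   0.003968
  C         0.001864 9.3212e-04   0.001864 -9.3212e-04
  E           0.2832     0.2521     0.4936   0.003036
  solve Keq expr → x = -9.3212e-04; check Q = 0.6163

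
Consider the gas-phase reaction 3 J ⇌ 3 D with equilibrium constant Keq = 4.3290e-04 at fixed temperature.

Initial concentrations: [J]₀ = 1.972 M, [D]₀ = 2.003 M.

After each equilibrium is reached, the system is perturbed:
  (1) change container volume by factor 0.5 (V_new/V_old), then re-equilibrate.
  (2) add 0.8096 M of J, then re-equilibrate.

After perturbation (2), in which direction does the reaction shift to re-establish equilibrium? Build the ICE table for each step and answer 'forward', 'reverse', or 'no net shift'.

Q₀ = 1.048 vs Keq = 4.3290e-04 ⇒ Q>K, reverse
Step 1:
                   J          D
  I            1.972      2.003
  C            1.723     -1.723
  E            3.695     0.2796
  solve Keq expr → x = -0.5745; check Q = 4.3290e-04
Then change container volume by factor 0.5 (V_new/V_old).
Step 2:
                   J          D
  I            7.391     0.5591
  C                0          0
  E            7.391     0.5591
  solve Keq expr → x = 0; check Q = 4.3290e-04
Then add 0.8096 M of J.
Step 3:
                   J          D
  I              8.2     0.5591
  C         -0.05694    0.05694
  E            8.144      0.616
  solve Keq expr → x = 0.01898; check Q = 4.3290e-04

Direction: forward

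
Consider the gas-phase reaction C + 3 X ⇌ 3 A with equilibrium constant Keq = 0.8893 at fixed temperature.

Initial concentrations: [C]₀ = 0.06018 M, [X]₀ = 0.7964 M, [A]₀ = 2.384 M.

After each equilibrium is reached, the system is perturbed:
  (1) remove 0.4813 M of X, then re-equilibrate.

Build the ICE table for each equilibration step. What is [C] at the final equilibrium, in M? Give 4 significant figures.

Q₀ = 445.7 vs Keq = 0.8893 ⇒ Q>K, reverse
Step 1:
                  C         X         A
  init      0.06018    0.7964     2.384
  Δ          0.3524     1.057    -1.057
  eq         0.4125     1.854     1.327
  solve Keq expr → x = -0.3524; check Q = 0.8893
Then remove 0.4813 M of X.
Step 2:
                  C         X         A
  init       0.4125     1.372     1.327
  Δ          0.0574    0.1722   -0.1722
  eq           0.47     1.544     1.155
  solve Keq expr → x = -0.0574; check Q = 0.8893

[C]_eq = 0.47 M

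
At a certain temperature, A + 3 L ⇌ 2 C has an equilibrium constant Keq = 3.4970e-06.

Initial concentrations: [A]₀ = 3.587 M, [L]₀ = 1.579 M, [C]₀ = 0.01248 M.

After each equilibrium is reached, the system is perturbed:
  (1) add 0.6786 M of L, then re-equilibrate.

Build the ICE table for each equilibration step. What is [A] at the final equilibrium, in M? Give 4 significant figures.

Q₀ = 1.1029e-05 vs Keq = 3.4970e-06 ⇒ Q>K, reverse
Step 1:
                    A           L           C
  I             3.587       1.579     0.01248
  C          0.002698    0.008094   -0.005396
  E              3.59       1.587    0.007084
  solve Keq expr → x = -0.002698; check Q = 3.4970e-06
Then add 0.6786 M of L.
Step 2:
                    A           L           C
  I              3.59       2.266    0.007084
  C         -0.002468   -0.007404    0.004936
  E             3.587       2.258     0.01202
  solve Keq expr → x = 0.002468; check Q = 3.4970e-06

[A]_eq = 3.587 M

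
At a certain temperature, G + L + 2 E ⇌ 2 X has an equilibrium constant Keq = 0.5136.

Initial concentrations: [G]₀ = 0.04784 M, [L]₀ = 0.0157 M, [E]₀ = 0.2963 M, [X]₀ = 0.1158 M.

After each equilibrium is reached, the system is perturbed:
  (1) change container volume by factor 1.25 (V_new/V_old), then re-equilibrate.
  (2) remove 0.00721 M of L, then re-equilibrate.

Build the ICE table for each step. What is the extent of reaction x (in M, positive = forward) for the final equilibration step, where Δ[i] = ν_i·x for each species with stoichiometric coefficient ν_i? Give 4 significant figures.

x = -4.4593e-04 M

Q₀ = 203.4 vs Keq = 0.5136 ⇒ Q>K, reverse
Step 1:
                    G           L           E           X
  init        0.04784      0.0157      0.2963      0.1158
  Δ            0.0471      0.0471     0.09419    -0.09419
  eq          0.09494      0.0628      0.3905     0.02161
  solve Keq expr → x = -0.0471; check Q = 0.5136
Then change container volume by factor 1.25 (V_new/V_old).
Step 2:
                    G           L           E           X
  init        0.07595     0.05024      0.3124     0.01729
  Δ          0.001491    0.001491    0.002981   -0.002981
  eq          0.07744     0.05173      0.3154      0.0143
  solve Keq expr → x = -0.001491; check Q = 0.5136
Then remove 0.00721 M of L.
Step 3:
                    G           L           E           X
  init        0.07744     0.04452      0.3154      0.0143
  Δ        4.4593e-04  4.4593e-04  8.9186e-04 -8.9186e-04
  eq          0.07789     0.04496      0.3163     0.01341
  solve Keq expr → x = -4.4593e-04; check Q = 0.5136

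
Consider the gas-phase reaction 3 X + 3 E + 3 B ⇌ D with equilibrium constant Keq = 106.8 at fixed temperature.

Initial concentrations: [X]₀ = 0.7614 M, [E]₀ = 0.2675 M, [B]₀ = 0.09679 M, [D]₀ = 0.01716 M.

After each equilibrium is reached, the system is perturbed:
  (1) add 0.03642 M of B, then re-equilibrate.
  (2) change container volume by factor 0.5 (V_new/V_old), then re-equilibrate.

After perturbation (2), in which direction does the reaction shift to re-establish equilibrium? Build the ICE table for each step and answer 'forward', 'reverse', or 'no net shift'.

Direction: forward

Q₀ = 2240 vs Keq = 106.8 ⇒ Q>K, reverse
Step 1:
                   X          E          B          D
  I           0.7614     0.2675    0.09679    0.01716
  C          0.03945    0.03945    0.03945   -0.01315
  E           0.8008     0.3069     0.1362   0.004011
  solve Keq expr → x = -0.01315; check Q = 106.8
Then add 0.03642 M of B.
Step 2:
                   X          E          B          D
  I           0.8008     0.3069     0.1727   0.004011
  C        -0.007388  -0.007388  -0.007388   0.002463
  E           0.7935     0.2996     0.1653   0.006474
  solve Keq expr → x = 0.002463; check Q = 106.8
Then change container volume by factor 0.5 (V_new/V_old).
Step 3:
                   X          E          B          D
  I            1.587     0.5991     0.3305    0.01295
  C          -0.1807    -0.1807    -0.1807    0.06023
  E            1.406     0.4184     0.1498    0.07318
  solve Keq expr → x = 0.06023; check Q = 106.8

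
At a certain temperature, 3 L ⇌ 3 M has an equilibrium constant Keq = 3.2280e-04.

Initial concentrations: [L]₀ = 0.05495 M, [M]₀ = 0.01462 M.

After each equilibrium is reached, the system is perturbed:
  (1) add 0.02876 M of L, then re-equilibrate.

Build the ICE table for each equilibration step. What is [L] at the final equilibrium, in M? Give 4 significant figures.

Q₀ = 0.01883 vs Keq = 3.2280e-04 ⇒ Q>K, reverse
Step 1:
                    L           M
  Initial     0.05495     0.01462
  Change      0.01015    -0.01015
  Equil        0.0651    0.004466
  solve Keq expr → x = -0.003385; check Q = 3.2280e-04
Then add 0.02876 M of L.
Step 2:
                    L           M
  Initial     0.09386    0.004466
  Change    -0.001846    0.001846
  Equil       0.09202    0.006312
  solve Keq expr → x = 6.1541e-04; check Q = 3.2280e-04

[L]_eq = 0.09202 M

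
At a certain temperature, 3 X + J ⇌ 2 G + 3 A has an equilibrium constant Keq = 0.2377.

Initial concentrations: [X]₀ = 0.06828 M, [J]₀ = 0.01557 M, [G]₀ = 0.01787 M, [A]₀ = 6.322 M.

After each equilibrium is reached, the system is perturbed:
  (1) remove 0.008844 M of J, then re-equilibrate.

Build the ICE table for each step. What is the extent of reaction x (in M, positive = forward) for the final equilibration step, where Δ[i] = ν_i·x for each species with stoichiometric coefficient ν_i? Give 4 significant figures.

Q₀ = 1.6280e+04 vs Keq = 0.2377 ⇒ Q>K, reverse
Step 1:
                    X           J           G           A
  I           0.06828     0.01557     0.01787       6.322
  C           0.02659    0.008865    -0.01773    -0.02659
  E           0.09487     0.02443  1.4099e-04       6.295
  solve Keq expr → x = -0.008865; check Q = 0.2377
Then remove 0.008844 M of J.
Step 2:
                    X           J           G           A
  I           0.09487     0.01559  1.4099e-04       6.295
  C        4.2364e-05  1.4121e-05 -2.8243e-05 -4.2364e-05
  E           0.09492      0.0156  1.1275e-04       6.295
  solve Keq expr → x = -1.4121e-05; check Q = 0.2377

x = -1.4121e-05 M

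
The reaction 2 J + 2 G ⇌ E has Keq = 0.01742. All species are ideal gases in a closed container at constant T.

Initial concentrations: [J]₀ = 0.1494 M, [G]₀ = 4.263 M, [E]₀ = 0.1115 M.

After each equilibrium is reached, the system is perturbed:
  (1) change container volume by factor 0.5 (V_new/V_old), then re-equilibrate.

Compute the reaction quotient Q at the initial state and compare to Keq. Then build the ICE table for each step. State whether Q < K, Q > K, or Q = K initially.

Q₀ = 0.2749; Q > K (proceeds reverse)

Q₀ = 0.2749 vs Keq = 0.01742 ⇒ Q>K, reverse
Step 1:
                    J           G           E
  Initial      0.1494       4.263      0.1115
  Change       0.1585      0.1585    -0.07923
  Equil        0.3079       4.421     0.03227
  solve Keq expr → x = -0.07923; check Q = 0.01742
Then change container volume by factor 0.5 (V_new/V_old).
Step 2:
                    J           G           E
  Initial      0.6157       8.843     0.06455
  Change      -0.2383     -0.2383      0.1192
  Equil        0.3774       8.605      0.1837
  solve Keq expr → x = 0.1192; check Q = 0.01742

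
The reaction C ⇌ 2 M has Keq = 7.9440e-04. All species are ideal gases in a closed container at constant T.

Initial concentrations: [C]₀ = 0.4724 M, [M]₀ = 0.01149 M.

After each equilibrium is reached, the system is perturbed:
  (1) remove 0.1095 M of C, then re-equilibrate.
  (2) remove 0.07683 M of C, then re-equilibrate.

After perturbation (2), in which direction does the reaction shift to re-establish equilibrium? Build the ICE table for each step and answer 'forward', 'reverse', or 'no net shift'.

Q₀ = 2.7947e-04 vs Keq = 7.9440e-04 ⇒ Q<K, forward
Step 1:
                    C           M
  Initial      0.4724     0.01149
  Change    -0.003901    0.007802
  Equil        0.4685     0.01929
  solve Keq expr → x = 0.003901; check Q = 7.9440e-04
Then remove 0.1095 M of C.
Step 2:
                    C           M
  Initial       0.359     0.01929
  Change     0.001188   -0.002376
  Equil        0.3602     0.01692
  solve Keq expr → x = -0.001188; check Q = 7.9440e-04
Then remove 0.07683 M of C.
Step 3:
                    C           M
  Initial      0.2834     0.01692
  Change   9.4360e-04   -0.001887
  Equil        0.2843     0.01503
  solve Keq expr → x = -9.4360e-04; check Q = 7.9440e-04

Direction: reverse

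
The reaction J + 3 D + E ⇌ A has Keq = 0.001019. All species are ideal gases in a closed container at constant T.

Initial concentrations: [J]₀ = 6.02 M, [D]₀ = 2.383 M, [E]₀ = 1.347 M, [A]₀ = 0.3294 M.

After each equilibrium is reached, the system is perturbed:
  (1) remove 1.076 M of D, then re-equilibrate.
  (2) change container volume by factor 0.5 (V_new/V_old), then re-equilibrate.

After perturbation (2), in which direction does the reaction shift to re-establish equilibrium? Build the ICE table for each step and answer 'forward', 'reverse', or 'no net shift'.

Direction: forward

Q₀ = 0.003002 vs Keq = 0.001019 ⇒ Q>K, reverse
Step 1:
                    J           D           E           A
  init           6.02       2.383       1.347      0.3294
  Δ            0.1311      0.3934      0.1311     -0.1311
  eq            6.151       2.776       1.478      0.1983
  solve Keq expr → x = -0.1311; check Q = 0.001019
Then remove 1.076 M of D.
Step 2:
                    J           D           E           A
  init          6.151         1.7       1.478      0.1983
  Δ            0.1124      0.3372      0.1124     -0.1124
  eq            6.264       2.038       1.591     0.08588
  solve Keq expr → x = -0.1124; check Q = 0.001019
Then change container volume by factor 0.5 (V_new/V_old).
Step 3:
                    J           D           E           A
  init          12.53       4.075       3.181      0.1718
  Δ           -0.4667        -1.4     -0.4667      0.4667
  eq            12.06       2.675       2.714      0.6385
  solve Keq expr → x = 0.4667; check Q = 0.001019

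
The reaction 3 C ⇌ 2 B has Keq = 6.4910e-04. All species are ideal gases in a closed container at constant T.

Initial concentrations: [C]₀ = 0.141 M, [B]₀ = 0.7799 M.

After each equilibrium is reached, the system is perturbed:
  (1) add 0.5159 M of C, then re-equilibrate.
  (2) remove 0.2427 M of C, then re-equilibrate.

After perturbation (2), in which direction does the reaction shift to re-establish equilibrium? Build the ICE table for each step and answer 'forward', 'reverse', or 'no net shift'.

Direction: reverse

Q₀ = 217 vs Keq = 6.4910e-04 ⇒ Q>K, reverse
Step 1:
                  C         B
  init        0.141    0.7799
  Δ           1.116    -0.744
  eq          1.257    0.0359
  solve Keq expr → x = -0.372; check Q = 6.4910e-04
Then add 0.5159 M of C.
Step 2:
                  C         B
  init        1.773    0.0359
  Δ        -0.03379   0.02253
  eq          1.739   0.05843
  solve Keq expr → x = 0.01126; check Q = 6.4910e-04
Then remove 0.2427 M of C.
Step 3:
                  C         B
  init        1.496   0.05843
  Δ         0.01653  -0.01102
  eq          1.513   0.04741
  solve Keq expr → x = -0.00551; check Q = 6.4910e-04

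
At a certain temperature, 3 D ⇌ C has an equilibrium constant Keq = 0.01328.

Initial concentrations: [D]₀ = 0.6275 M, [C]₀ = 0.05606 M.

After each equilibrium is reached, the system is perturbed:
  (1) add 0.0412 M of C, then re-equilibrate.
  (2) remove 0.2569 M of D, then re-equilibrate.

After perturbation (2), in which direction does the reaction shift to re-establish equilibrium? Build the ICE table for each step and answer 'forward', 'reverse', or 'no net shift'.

Direction: reverse

Q₀ = 0.2269 vs Keq = 0.01328 ⇒ Q>K, reverse
Step 1:
                  D         C
  Initial    0.6275   0.05606
  Change     0.1495  -0.04983
  Equil       0.777  0.006229
  solve Keq expr → x = -0.04983; check Q = 0.01328
Then add 0.0412 M of C.
Step 2:
                  D         C
  Initial     0.777   0.04743
  Change     0.1141  -0.03803
  Equil      0.8911  0.009396
  solve Keq expr → x = -0.03803; check Q = 0.01328
Then remove 0.2569 M of D.
Step 3:
                  D         C
  Initial    0.6342  0.009396
  Change    0.01718 -0.005726
  Equil      0.6514   0.00367
  solve Keq expr → x = -0.005726; check Q = 0.01328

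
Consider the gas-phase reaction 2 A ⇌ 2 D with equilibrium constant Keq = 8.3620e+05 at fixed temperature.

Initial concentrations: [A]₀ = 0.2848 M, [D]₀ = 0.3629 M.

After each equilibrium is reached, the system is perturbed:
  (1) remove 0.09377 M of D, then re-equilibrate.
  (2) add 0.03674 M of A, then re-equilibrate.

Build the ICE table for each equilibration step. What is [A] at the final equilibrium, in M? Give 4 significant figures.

[A]_eq = 6.4523e-04 M

Q₀ = 1.624 vs Keq = 8.3620e+05 ⇒ Q<K, forward
Step 1:
                    A           D
  I            0.2848      0.3629
  C           -0.2841      0.2841
  E        7.0753e-04       0.647
  solve Keq expr → x = 0.142; check Q = 8.3620e+05
Then remove 0.09377 M of D.
Step 2:
                    A           D
  I        7.0753e-04      0.5532
  C       -1.0243e-04  1.0243e-04
  E        6.0510e-04      0.5533
  solve Keq expr → x = 5.1216e-05; check Q = 8.3620e+05
Then add 0.03674 M of A.
Step 3:
                    A           D
  I           0.03735      0.5533
  C           -0.0367      0.0367
  E        6.4523e-04        0.59
  solve Keq expr → x = 0.01835; check Q = 8.3620e+05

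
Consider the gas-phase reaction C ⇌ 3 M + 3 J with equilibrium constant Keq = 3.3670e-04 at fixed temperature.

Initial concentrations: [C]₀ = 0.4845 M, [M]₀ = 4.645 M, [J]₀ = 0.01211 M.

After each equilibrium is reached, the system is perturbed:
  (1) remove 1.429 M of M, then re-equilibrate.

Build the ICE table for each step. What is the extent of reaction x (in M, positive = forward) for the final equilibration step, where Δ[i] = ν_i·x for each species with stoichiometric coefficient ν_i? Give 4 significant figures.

x = 0.001727 M

Q₀ = 3.6736e-04 vs Keq = 3.3670e-04 ⇒ Q>K, reverse
Step 1:
                    C           M           J
  I            0.4845       4.645     0.01211
  C        1.1499e-04 -3.4497e-04 -3.4497e-04
  E            0.4846       4.645     0.01177
  solve Keq expr → x = -1.1499e-04; check Q = 3.3670e-04
Then remove 1.429 M of M.
Step 2:
                    C           M           J
  I            0.4846       3.216     0.01177
  C         -0.001727    0.005181    0.005181
  E            0.4829       3.221     0.01695
  solve Keq expr → x = 0.001727; check Q = 3.3670e-04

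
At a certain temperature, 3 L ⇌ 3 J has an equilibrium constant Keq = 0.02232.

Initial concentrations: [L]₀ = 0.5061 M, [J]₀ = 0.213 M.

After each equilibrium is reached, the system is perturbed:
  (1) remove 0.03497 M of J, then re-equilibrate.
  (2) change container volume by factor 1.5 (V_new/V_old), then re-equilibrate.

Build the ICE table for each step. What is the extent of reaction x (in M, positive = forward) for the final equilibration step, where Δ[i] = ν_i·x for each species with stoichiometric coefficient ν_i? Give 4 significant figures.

Q₀ = 0.07455 vs Keq = 0.02232 ⇒ Q>K, reverse
Step 1:
                    L           J
  Initial      0.5061       0.213
  Change      0.05501    -0.05501
  Equil        0.5611       0.158
  solve Keq expr → x = -0.01834; check Q = 0.02232
Then remove 0.03497 M of J.
Step 2:
                    L           J
  Initial      0.5611       0.123
  Change     -0.02729     0.02729
  Equil        0.5338      0.1503
  solve Keq expr → x = 0.009096; check Q = 0.02232
Then change container volume by factor 1.5 (V_new/V_old).
Step 3:
                    L           J
  Initial      0.3559      0.1002
  Change            0           0
  Equil        0.3559      0.1002
  solve Keq expr → x = 0; check Q = 0.02232

x = 0 M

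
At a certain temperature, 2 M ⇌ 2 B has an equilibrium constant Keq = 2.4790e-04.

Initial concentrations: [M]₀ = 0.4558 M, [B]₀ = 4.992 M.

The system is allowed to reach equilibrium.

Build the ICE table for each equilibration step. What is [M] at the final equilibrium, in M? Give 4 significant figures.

Q₀ = 120 vs Keq = 2.4790e-04 ⇒ Q>K, reverse
Step 1:
                  M         B
  Initial    0.4558     4.992
  Change      4.908    -4.908
  Equil       5.363   0.08445
  solve Keq expr → x = -2.454; check Q = 2.4790e-04

[M]_eq = 5.363 M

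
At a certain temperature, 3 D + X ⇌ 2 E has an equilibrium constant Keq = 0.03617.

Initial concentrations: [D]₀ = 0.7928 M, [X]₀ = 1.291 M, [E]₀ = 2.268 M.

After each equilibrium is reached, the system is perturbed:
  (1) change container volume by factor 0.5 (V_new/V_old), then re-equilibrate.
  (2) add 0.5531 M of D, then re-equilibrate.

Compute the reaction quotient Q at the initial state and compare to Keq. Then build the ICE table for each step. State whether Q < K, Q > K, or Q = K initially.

Q₀ = 7.996; Q > K (proceeds reverse)

Q₀ = 7.996 vs Keq = 0.03617 ⇒ Q>K, reverse
Step 1:
                   D          X          E
  I           0.7928      1.291      2.268
  C            1.783     0.5943     -1.189
  E            2.576      1.885      1.079
  solve Keq expr → x = -0.5943; check Q = 0.03617
Then change container volume by factor 0.5 (V_new/V_old).
Step 2:
                   D          X          E
  I            5.151      3.771      2.159
  C           -1.083    -0.3611     0.7223
  E            4.068      3.409      2.881
  solve Keq expr → x = 0.3611; check Q = 0.03617
Then add 0.5531 M of D.
Step 3:
                   D          X          E
  I            4.621      3.409      2.881
  C          -0.3139    -0.1046     0.2093
  E            4.307      3.305       3.09
  solve Keq expr → x = 0.1046; check Q = 0.03617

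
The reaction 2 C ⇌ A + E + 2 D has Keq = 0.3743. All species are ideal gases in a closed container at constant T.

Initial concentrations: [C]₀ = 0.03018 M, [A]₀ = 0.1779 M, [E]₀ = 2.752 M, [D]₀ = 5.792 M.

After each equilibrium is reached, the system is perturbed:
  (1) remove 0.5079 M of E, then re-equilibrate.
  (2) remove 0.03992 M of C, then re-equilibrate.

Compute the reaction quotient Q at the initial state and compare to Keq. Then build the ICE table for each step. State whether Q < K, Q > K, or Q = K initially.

Q₀ = 1.8032e+04; Q > K (proceeds reverse)

Q₀ = 1.8032e+04 vs Keq = 0.3743 ⇒ Q>K, reverse
Step 1:
                    C           A           E           D
  init        0.03018      0.1779       2.752       5.792
  Δ            0.3543     -0.1772     -0.1772     -0.3543
  eq           0.3845  7.2694e-04       2.575       5.438
  solve Keq expr → x = -0.1772; check Q = 0.3743
Then remove 0.5079 M of E.
Step 2:
                    C           A           E           D
  init         0.3845  7.2694e-04       2.067       5.438
  Δ       -3.5354e-04  1.7677e-04  1.7677e-04  3.5354e-04
  eq           0.3842  9.0371e-04       2.067       5.438
  solve Keq expr → x = 1.7677e-04; check Q = 0.3743
Then remove 0.03992 M of C.
Step 3:
                    C           A           E           D
  init         0.3443  9.0371e-04       2.067       5.438
  Δ        3.5282e-04 -1.7641e-04 -1.7641e-04 -3.5282e-04
  eq           0.3446  7.2730e-04       2.067       5.438
  solve Keq expr → x = -1.7641e-04; check Q = 0.3743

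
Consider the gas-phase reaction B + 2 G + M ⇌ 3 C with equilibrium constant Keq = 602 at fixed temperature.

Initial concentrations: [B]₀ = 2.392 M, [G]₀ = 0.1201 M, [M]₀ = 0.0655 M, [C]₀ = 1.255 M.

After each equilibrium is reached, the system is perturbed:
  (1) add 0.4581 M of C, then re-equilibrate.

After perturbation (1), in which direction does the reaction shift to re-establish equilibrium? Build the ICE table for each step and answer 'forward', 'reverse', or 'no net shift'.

Q₀ = 874.7 vs Keq = 602 ⇒ Q>K, reverse
Step 1:
                  B         G         M         C
  init        2.392    0.1201    0.0655     1.255
  Δ        0.006961   0.01392  0.006961  -0.02088
  eq          2.399     0.134   0.07246     1.234
  solve Keq expr → x = -0.006961; check Q = 602
Then add 0.4581 M of C.
Step 2:
                  B         G         M         C
  init        2.399     0.134   0.07246     1.692
  Δ         0.02163   0.04326   0.02163   -0.0649
  eq          2.421    0.1773   0.09409     1.627
  solve Keq expr → x = -0.02163; check Q = 602

Direction: reverse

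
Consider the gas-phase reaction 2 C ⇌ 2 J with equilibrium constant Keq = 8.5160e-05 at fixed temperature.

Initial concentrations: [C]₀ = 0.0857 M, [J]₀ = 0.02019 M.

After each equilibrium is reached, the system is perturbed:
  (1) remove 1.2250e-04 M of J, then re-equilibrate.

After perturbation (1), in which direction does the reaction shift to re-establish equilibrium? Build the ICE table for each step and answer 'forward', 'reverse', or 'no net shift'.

Direction: forward

Q₀ = 0.0555 vs Keq = 8.5160e-05 ⇒ Q>K, reverse
Step 1:
                  C         J
  I          0.0857   0.02019
  C         0.01922  -0.01922
  E          0.1049 9.6824e-04
  solve Keq expr → x = -0.009611; check Q = 8.5160e-05
Then remove 1.2250e-04 M of J.
Step 2:
                  C         J
  I          0.1049 8.4574e-04
  C       -1.2138e-04 1.2138e-04
  E          0.1048 9.6712e-04
  solve Keq expr → x = 6.0690e-05; check Q = 8.5160e-05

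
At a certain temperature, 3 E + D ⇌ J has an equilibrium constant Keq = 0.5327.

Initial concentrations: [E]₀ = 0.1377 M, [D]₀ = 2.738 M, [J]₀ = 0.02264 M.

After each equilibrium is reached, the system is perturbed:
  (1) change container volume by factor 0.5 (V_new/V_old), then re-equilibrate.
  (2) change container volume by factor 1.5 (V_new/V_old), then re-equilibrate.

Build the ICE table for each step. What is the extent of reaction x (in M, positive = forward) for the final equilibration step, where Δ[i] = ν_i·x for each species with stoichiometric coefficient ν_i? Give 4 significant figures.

x = -0.01427 M

Q₀ = 3.167 vs Keq = 0.5327 ⇒ Q>K, reverse
Step 1:
                    E           D           J
  I            0.1377       2.738     0.02264
  C           0.04228     0.01409    -0.01409
  E              0.18       2.752    0.008547
  solve Keq expr → x = -0.01409; check Q = 0.5327
Then change container volume by factor 0.5 (V_new/V_old).
Step 2:
                    E           D           J
  I              0.36       5.504     0.01709
  C           -0.1008    -0.03361     0.03361
  E            0.2591       5.471      0.0507
  solve Keq expr → x = 0.03361; check Q = 0.5327
Then change container volume by factor 1.5 (V_new/V_old).
Step 3:
                    E           D           J
  I            0.1728       3.647      0.0338
  C           0.04281     0.01427    -0.01427
  E            0.2156       3.661     0.01953
  solve Keq expr → x = -0.01427; check Q = 0.5327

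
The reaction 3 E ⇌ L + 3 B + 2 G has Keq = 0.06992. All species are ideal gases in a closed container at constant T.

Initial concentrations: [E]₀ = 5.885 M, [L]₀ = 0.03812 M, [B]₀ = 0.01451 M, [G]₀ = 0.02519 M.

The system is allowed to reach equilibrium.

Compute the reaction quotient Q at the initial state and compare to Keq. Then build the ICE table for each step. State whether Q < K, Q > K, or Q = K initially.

Q₀ = 3.6255e-13; Q < K (proceeds forward)

Q₀ = 3.6255e-13 vs Keq = 0.06992 ⇒ Q<K, forward
Step 1:
                  E         L         B         G
  Initial     5.885   0.03812   0.01451   0.02519
  Change     -1.755    0.5849     1.755      1.17
  Equil        4.13     0.623     1.769     1.195
  solve Keq expr → x = 0.5849; check Q = 0.06992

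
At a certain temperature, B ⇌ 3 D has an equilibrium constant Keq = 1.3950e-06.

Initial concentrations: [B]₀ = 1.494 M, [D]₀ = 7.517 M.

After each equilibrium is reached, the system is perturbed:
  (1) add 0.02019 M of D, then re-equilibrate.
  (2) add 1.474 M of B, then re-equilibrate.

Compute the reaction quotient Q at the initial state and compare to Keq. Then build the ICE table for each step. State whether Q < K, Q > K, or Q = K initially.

Q₀ = 284.3 vs Keq = 1.3950e-06 ⇒ Q>K, reverse
Step 1:
                   B          D
  Initial      1.494      7.517
  Change         2.5     -7.499
  Equil        3.994    0.01773
  solve Keq expr → x = -2.5; check Q = 1.3950e-06
Then add 0.02019 M of D.
Step 2:
                   B          D
  Initial      3.994    0.03792
  Change    0.006727   -0.02018
  Equil            4    0.01774
  solve Keq expr → x = -0.006727; check Q = 1.3950e-06
Then add 1.474 M of B.
Step 3:
                   B          D
  Initial      5.474    0.01774
  Change  -6.5144e-04   0.001954
  Equil        5.474    0.01969
  solve Keq expr → x = 6.5144e-04; check Q = 1.3950e-06

Q₀ = 284.3; Q > K (proceeds reverse)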